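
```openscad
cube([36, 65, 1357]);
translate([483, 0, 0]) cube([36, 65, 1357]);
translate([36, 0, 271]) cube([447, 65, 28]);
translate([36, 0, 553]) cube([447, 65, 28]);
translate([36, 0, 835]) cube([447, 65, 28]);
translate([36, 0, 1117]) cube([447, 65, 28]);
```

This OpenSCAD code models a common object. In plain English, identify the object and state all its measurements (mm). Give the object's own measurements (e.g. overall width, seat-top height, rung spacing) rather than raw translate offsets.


A straight ladder. Two 36×65 mm vertical rails, 1357 mm tall, stand 519 mm apart (outside-to-outside) with their front faces coplanar on the −y side. 4 rungs, each 65 mm deep and 28 mm tall, span between the inner faces of the rails, front faces flush with the rails. The lowest rung's underside is at z = 271 mm and rungs are spaced 282 mm apart (underside to underside).


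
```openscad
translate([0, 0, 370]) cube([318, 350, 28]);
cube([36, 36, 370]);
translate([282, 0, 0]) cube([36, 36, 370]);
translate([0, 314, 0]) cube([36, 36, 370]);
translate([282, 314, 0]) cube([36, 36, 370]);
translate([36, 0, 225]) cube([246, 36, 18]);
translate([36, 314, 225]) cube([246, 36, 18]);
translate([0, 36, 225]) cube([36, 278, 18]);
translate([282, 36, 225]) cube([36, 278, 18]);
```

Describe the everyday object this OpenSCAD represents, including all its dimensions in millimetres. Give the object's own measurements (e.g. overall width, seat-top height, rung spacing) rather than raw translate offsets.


A simple wooden stool: a rectangular seat 318 mm (x) by 350 mm (y), 28 mm thick, top face at z = 398 mm, on four square legs, each 36×36 mm in cross-section. The legs rest on z = 0, each flush with a corner of the seat. Four stretchers, 36 mm wide and 18 mm tall, connect adjacent legs with their undersides at z = 225 mm, each running between the inner faces of the legs it joins and aligned with the legs' outer faces on the other axis.


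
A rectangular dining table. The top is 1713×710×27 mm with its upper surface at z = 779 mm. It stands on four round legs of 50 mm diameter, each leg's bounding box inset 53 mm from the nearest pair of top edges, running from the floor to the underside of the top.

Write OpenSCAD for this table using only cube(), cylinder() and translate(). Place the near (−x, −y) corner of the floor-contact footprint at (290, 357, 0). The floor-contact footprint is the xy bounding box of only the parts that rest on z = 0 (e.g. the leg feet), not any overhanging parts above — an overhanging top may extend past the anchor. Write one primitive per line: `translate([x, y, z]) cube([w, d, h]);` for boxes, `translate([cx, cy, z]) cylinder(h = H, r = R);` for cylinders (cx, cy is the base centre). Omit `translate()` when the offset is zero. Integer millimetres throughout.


translate([237, 304, 752]) cube([1713, 710, 27]);
translate([315, 382, 0]) cylinder(h = 752, r = 25);
translate([1872, 382, 0]) cylinder(h = 752, r = 25);
translate([315, 936, 0]) cylinder(h = 752, r = 25);
translate([1872, 936, 0]) cylinder(h = 752, r = 25);


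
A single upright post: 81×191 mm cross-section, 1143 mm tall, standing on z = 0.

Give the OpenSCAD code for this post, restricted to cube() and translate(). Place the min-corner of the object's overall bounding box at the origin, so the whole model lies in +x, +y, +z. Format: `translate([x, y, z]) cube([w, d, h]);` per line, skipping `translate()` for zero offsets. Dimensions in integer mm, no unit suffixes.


cube([81, 191, 1143]);


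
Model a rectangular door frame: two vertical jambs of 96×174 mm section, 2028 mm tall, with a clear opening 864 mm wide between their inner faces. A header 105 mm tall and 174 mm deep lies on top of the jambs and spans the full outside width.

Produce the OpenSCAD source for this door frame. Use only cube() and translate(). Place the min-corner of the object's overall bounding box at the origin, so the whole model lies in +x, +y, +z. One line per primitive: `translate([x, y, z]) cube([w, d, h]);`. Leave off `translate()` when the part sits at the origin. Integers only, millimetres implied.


cube([96, 174, 2028]);
translate([960, 0, 0]) cube([96, 174, 2028]);
translate([0, 0, 2028]) cube([1056, 174, 105]);


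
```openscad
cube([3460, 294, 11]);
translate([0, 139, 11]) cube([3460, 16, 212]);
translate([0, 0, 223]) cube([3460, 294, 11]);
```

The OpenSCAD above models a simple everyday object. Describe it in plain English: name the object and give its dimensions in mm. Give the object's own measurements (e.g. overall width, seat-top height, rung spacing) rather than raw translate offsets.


An I-beam lying along x, 3460 mm long. Overall section height 234 mm. Two flanges 294 mm wide (y) and 11 mm thick, one on the floor and one at the top; a web 16 mm thick runs between them, centred on the flange width.


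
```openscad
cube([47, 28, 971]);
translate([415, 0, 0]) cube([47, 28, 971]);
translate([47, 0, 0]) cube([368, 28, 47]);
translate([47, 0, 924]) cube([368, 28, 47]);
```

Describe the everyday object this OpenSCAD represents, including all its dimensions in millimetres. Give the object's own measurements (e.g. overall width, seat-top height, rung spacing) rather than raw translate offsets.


A rectangular picture frame lying in the x–z plane (depth along y). The opening is 368 mm wide (x) by 877 mm tall (z), surrounded by a border 47 mm wide on all four sides. The frame is 28 mm deep and is made of two full-height vertical stiles with two horizontal rails fitted between them.


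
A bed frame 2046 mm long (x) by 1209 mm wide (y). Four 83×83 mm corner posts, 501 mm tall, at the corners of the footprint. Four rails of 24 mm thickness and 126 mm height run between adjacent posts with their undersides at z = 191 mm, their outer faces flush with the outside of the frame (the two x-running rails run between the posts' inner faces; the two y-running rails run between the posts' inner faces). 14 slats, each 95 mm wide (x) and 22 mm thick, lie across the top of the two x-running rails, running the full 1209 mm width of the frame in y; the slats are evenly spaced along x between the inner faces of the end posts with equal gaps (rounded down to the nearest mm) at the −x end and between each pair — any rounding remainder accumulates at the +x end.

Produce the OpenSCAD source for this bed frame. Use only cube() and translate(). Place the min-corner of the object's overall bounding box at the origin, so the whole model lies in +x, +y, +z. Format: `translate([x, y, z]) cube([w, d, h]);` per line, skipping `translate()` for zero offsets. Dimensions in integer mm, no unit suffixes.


cube([83, 83, 501]);
translate([0, 1126, 0]) cube([83, 83, 501]);
translate([1963, 0, 0]) cube([83, 83, 501]);
translate([1963, 1126, 0]) cube([83, 83, 501]);
translate([83, 0, 191]) cube([1880, 24, 126]);
translate([83, 1185, 191]) cube([1880, 24, 126]);
translate([0, 83, 191]) cube([24, 1043, 126]);
translate([2022, 83, 191]) cube([24, 1043, 126]);
translate([119, 0, 317]) cube([95, 1209, 22]);
translate([250, 0, 317]) cube([95, 1209, 22]);
translate([381, 0, 317]) cube([95, 1209, 22]);
translate([512, 0, 317]) cube([95, 1209, 22]);
translate([643, 0, 317]) cube([95, 1209, 22]);
translate([774, 0, 317]) cube([95, 1209, 22]);
translate([905, 0, 317]) cube([95, 1209, 22]);
translate([1036, 0, 317]) cube([95, 1209, 22]);
translate([1167, 0, 317]) cube([95, 1209, 22]);
translate([1298, 0, 317]) cube([95, 1209, 22]);
translate([1429, 0, 317]) cube([95, 1209, 22]);
translate([1560, 0, 317]) cube([95, 1209, 22]);
translate([1691, 0, 317]) cube([95, 1209, 22]);
translate([1822, 0, 317]) cube([95, 1209, 22]);


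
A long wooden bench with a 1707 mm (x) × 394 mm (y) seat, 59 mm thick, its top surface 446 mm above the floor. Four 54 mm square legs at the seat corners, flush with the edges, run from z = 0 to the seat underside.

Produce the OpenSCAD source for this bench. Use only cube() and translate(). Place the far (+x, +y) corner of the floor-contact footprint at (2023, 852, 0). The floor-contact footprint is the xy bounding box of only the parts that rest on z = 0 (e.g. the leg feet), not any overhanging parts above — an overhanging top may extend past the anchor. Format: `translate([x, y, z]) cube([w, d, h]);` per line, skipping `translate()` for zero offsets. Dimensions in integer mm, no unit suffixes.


// leg_h = 446 − 59 = 387
translate([316, 458, 387]) cube([1707, 394, 59]);
translate([316, 458, 0]) cube([54, 54, 387]);
translate([316, 798, 0]) cube([54, 54, 387]);
translate([1969, 458, 0]) cube([54, 54, 387]);
translate([1969, 798, 0]) cube([54, 54, 387]);


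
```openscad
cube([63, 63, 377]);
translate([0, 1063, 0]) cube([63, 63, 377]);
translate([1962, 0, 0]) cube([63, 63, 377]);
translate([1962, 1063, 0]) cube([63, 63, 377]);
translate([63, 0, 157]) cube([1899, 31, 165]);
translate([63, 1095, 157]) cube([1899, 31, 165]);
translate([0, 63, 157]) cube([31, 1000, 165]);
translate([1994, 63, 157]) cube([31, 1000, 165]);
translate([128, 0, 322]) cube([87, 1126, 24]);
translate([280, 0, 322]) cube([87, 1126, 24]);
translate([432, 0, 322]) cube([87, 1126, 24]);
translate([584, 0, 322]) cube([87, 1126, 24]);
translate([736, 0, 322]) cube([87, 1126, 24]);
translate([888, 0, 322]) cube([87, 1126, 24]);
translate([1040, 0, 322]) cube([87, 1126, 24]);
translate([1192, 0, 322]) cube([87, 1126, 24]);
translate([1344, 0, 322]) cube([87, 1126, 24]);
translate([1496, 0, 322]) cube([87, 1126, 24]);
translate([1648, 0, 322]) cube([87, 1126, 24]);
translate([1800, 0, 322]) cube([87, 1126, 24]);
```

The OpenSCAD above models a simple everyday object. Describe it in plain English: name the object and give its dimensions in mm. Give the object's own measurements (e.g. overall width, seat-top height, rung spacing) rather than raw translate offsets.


A bed frame 2025 mm long (x) by 1126 mm wide (y). Four 63×63 mm corner posts, 377 mm tall, at the corners of the footprint. Four rails of 31 mm thickness and 165 mm height run between adjacent posts with their undersides at z = 157 mm, their outer faces flush with the outside of the frame (the two x-running rails run between the posts' inner faces; the two y-running rails run between the posts' inner faces). 12 slats, each 87 mm wide (x) and 24 mm thick, lie across the top of the two x-running rails, running the full 1126 mm width of the frame in y; along x they sit between the end posts with a 65 mm gap after the −x posts and between neighbouring slats, leaving 75 mm before the +x posts.


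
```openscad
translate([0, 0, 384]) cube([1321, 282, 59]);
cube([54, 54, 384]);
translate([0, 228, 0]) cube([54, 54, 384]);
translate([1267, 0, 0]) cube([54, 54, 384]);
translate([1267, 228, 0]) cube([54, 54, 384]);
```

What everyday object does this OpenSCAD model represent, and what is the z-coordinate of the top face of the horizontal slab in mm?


A bench. The seat-top height is 443 mm.

A long slab on four corner posts — a bench. The slab sits at z = 384 with thickness 59, so the top is 384 + 59 = 443 mm.


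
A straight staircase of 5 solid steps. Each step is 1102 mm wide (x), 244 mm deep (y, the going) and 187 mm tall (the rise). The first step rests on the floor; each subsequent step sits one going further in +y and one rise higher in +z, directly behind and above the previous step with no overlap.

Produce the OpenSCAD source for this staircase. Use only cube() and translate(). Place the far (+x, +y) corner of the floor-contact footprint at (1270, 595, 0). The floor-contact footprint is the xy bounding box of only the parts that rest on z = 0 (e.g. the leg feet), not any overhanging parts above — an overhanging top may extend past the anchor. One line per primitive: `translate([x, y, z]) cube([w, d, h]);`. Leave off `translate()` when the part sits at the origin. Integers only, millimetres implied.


translate([168, 351, 0]) cube([1102, 244, 187]);
translate([168, 595, 187]) cube([1102, 244, 187]);
translate([168, 839, 374]) cube([1102, 244, 187]);
translate([168, 1083, 561]) cube([1102, 244, 187]);
translate([168, 1327, 748]) cube([1102, 244, 187]);


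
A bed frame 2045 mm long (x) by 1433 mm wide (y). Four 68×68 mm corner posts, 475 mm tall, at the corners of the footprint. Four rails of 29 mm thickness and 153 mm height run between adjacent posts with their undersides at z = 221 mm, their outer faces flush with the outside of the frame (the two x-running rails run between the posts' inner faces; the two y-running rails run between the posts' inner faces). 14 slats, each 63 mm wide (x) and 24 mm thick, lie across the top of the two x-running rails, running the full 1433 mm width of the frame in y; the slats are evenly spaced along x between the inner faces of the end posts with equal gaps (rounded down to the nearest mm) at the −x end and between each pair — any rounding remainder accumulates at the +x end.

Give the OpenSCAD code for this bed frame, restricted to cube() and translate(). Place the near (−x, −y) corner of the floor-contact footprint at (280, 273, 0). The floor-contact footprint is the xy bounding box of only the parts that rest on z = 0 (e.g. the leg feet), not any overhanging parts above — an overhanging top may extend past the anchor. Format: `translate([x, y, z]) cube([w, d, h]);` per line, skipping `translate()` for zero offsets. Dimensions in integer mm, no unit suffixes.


translate([280, 273, 0]) cube([68, 68, 475]);
translate([280, 1638, 0]) cube([68, 68, 475]);
translate([2257, 273, 0]) cube([68, 68, 475]);
translate([2257, 1638, 0]) cube([68, 68, 475]);
translate([348, 273, 221]) cube([1909, 29, 153]);
translate([348, 1677, 221]) cube([1909, 29, 153]);
translate([280, 341, 221]) cube([29, 1297, 153]);
translate([2296, 341, 221]) cube([29, 1297, 153]);
translate([416, 273, 374]) cube([63, 1433, 24]);
translate([547, 273, 374]) cube([63, 1433, 24]);
translate([678, 273, 374]) cube([63, 1433, 24]);
translate([809, 273, 374]) cube([63, 1433, 24]);
translate([940, 273, 374]) cube([63, 1433, 24]);
translate([1071, 273, 374]) cube([63, 1433, 24]);
translate([1202, 273, 374]) cube([63, 1433, 24]);
translate([1333, 273, 374]) cube([63, 1433, 24]);
translate([1464, 273, 374]) cube([63, 1433, 24]);
translate([1595, 273, 374]) cube([63, 1433, 24]);
translate([1726, 273, 374]) cube([63, 1433, 24]);
translate([1857, 273, 374]) cube([63, 1433, 24]);
translate([1988, 273, 374]) cube([63, 1433, 24]);
translate([2119, 273, 374]) cube([63, 1433, 24]);


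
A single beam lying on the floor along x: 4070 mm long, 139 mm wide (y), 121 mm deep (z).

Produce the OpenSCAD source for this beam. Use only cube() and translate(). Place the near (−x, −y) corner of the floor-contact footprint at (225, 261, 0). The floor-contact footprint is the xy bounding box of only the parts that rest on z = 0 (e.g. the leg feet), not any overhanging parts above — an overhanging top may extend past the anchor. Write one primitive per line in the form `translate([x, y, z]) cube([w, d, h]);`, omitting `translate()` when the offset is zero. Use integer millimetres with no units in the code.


translate([225, 261, 0]) cube([4070, 139, 121]);


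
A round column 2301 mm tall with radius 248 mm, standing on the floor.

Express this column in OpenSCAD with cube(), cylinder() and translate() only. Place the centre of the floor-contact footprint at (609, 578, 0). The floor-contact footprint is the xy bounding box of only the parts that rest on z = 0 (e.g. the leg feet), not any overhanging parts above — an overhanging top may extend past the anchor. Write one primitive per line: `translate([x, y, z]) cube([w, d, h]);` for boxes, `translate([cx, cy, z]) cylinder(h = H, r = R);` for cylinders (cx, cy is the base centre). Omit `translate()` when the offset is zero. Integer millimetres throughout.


translate([609, 578, 0]) cylinder(h = 2301, r = 248);


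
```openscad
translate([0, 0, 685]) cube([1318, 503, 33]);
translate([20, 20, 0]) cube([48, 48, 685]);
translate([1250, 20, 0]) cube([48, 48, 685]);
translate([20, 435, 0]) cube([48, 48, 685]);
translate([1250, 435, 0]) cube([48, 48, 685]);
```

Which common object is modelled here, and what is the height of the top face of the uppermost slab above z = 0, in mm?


A table. The table height is 718 mm.

A 1318×503×33 slab sits at z = 685 on four 48 mm square posts — a table. The top surface is at 685 + 33 = 718 mm.


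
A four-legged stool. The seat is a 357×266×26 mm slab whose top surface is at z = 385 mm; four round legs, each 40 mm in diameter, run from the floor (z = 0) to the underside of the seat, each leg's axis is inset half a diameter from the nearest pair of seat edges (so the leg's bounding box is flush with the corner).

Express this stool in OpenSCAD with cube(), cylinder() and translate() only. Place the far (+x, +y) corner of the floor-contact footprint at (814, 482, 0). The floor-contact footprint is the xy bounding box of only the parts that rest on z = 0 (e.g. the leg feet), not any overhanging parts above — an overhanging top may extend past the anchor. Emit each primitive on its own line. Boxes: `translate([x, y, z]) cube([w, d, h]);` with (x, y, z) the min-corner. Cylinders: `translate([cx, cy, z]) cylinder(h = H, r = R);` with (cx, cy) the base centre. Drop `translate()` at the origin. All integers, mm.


translate([457, 216, 359]) cube([357, 266, 26]);
translate([477, 236, 0]) cylinder(h = 359, r = 20);
translate([794, 236, 0]) cylinder(h = 359, r = 20);
translate([477, 462, 0]) cylinder(h = 359, r = 20);
translate([794, 462, 0]) cylinder(h = 359, r = 20);


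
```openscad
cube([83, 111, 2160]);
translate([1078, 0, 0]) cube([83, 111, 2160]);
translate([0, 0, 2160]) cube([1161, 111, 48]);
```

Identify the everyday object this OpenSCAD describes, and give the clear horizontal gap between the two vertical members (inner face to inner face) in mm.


A door frame. The clear opening width is 995 mm.

Two 2160 mm tall posts with a header on top — a door frame. The left jamb is 83 mm wide at x = 0; the right jamb starts at x = 1078. The clear opening is 1078 − 83 = 995 mm.


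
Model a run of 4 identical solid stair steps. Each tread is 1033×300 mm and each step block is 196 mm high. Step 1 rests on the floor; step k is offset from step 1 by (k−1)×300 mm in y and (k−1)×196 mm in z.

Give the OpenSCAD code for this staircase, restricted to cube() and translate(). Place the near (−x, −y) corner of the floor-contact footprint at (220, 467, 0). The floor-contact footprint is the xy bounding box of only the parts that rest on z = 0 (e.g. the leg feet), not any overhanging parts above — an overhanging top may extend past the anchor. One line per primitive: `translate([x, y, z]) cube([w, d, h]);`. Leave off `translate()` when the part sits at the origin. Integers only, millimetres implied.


translate([220, 467, 0]) cube([1033, 300, 196]);
translate([220, 767, 196]) cube([1033, 300, 196]);
translate([220, 1067, 392]) cube([1033, 300, 196]);
translate([220, 1367, 588]) cube([1033, 300, 196]);


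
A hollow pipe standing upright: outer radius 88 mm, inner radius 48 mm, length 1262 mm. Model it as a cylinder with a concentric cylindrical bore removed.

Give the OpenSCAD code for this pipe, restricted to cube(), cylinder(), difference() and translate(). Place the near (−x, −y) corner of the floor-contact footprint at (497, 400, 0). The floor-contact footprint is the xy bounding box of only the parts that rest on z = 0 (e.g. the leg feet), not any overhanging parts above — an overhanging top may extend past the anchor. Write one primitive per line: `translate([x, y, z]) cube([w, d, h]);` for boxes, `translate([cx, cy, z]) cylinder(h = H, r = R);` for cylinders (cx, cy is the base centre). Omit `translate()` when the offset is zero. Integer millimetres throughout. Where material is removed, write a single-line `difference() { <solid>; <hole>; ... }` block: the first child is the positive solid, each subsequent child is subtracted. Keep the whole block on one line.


difference() { translate([585, 488, 0]) cylinder(h = 1262, r = 88); translate([585, 488, 0]) cylinder(h = 1262, r = 48); }


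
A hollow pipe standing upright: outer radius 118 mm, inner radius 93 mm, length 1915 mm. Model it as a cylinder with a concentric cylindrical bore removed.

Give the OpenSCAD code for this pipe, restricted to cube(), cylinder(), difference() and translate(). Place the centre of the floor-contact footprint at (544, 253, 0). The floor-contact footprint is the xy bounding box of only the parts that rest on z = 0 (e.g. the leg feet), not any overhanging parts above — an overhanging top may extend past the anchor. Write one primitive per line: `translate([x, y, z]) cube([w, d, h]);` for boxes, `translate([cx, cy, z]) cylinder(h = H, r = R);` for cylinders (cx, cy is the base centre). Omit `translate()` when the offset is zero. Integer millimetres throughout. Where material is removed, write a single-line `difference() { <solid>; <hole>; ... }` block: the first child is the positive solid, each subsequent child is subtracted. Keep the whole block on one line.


difference() { translate([544, 253, 0]) cylinder(h = 1915, r = 118); translate([544, 253, 0]) cylinder(h = 1915, r = 93); }


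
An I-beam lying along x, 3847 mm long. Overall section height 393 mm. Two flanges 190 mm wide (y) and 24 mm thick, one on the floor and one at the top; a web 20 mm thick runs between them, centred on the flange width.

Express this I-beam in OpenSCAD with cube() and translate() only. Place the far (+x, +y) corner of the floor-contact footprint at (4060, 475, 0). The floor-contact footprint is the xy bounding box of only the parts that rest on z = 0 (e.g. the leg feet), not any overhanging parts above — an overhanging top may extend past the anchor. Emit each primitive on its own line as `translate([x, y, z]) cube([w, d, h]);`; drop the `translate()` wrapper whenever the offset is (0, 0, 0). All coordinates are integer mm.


translate([213, 285, 0]) cube([3847, 190, 24]);
translate([213, 370, 24]) cube([3847, 20, 345]);
translate([213, 285, 369]) cube([3847, 190, 24]);


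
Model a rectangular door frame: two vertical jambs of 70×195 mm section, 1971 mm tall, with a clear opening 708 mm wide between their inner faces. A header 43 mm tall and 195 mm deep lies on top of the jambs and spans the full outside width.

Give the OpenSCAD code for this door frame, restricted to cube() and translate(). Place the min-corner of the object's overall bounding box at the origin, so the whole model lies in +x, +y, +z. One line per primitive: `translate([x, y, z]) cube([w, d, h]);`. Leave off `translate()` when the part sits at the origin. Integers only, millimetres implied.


cube([70, 195, 1971]);
translate([778, 0, 0]) cube([70, 195, 1971]);
translate([0, 0, 1971]) cube([848, 195, 43]);


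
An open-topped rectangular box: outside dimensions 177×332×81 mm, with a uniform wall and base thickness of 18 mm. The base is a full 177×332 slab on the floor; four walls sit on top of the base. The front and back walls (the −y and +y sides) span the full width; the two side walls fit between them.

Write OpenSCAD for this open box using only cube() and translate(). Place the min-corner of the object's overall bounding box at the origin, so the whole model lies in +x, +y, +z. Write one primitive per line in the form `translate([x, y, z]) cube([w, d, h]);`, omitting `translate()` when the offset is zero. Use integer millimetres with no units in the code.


cube([177, 332, 18]);
translate([0, 0, 18]) cube([177, 18, 63]);
translate([0, 314, 18]) cube([177, 18, 63]);
translate([0, 18, 18]) cube([18, 296, 63]);
translate([159, 18, 18]) cube([18, 296, 63]);


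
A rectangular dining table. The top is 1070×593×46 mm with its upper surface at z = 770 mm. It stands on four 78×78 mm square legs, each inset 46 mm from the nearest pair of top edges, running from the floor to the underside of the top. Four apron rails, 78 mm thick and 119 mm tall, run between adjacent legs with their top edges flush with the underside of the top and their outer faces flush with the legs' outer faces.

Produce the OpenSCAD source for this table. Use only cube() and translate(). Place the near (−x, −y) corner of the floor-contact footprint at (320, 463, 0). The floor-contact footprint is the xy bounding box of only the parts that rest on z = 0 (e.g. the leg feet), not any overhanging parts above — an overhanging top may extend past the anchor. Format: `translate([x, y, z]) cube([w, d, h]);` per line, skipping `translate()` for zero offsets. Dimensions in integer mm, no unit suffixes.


// leg_h = 770 - 46 = 724
// apron z = 724 - 119 = 605
translate([274, 417, 724]) cube([1070, 593, 46]);
translate([320, 463, 0]) cube([78, 78, 724]);
translate([1220, 463, 0]) cube([78, 78, 724]);
translate([320, 886, 0]) cube([78, 78, 724]);
translate([1220, 886, 0]) cube([78, 78, 724]);
translate([398, 463, 605]) cube([822, 78, 119]);
translate([398, 886, 605]) cube([822, 78, 119]);
translate([320, 541, 605]) cube([78, 345, 119]);
translate([1220, 541, 605]) cube([78, 345, 119]);


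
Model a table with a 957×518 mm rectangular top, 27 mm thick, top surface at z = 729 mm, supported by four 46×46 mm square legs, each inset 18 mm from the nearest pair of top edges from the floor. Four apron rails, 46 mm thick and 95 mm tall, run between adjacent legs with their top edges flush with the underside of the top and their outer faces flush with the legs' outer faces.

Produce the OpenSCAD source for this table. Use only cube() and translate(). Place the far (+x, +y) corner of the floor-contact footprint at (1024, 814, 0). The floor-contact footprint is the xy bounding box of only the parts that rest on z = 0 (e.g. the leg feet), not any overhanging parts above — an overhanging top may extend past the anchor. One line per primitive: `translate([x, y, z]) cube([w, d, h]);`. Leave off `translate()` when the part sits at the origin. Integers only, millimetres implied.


translate([85, 314, 702]) cube([957, 518, 27]);
translate([103, 332, 0]) cube([46, 46, 702]);
translate([978, 332, 0]) cube([46, 46, 702]);
translate([103, 768, 0]) cube([46, 46, 702]);
translate([978, 768, 0]) cube([46, 46, 702]);
translate([149, 332, 607]) cube([829, 46, 95]);
translate([149, 768, 607]) cube([829, 46, 95]);
translate([103, 378, 607]) cube([46, 390, 95]);
translate([978, 378, 607]) cube([46, 390, 95]);


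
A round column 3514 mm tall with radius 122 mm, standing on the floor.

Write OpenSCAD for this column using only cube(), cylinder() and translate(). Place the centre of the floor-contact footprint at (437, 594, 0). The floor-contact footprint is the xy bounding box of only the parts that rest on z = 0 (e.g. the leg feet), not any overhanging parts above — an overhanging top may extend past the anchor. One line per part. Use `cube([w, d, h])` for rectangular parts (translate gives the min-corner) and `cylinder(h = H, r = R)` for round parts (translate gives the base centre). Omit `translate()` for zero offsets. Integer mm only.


translate([437, 594, 0]) cylinder(h = 3514, r = 122);


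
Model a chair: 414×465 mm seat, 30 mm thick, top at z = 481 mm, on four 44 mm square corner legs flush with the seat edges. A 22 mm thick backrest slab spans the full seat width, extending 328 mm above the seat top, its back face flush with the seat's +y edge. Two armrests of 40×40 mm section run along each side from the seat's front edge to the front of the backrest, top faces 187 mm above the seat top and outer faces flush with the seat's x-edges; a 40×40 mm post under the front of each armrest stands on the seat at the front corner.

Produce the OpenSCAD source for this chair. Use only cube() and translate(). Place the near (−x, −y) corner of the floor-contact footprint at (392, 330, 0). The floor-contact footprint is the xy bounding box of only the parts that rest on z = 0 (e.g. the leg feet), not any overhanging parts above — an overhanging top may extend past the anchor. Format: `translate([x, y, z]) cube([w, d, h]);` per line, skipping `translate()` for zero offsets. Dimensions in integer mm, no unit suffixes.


// leg_h = 481 - 30 = 451
// arm post h = 187 - 40 = 147
translate([392, 330, 451]) cube([414, 465, 30]);
translate([392, 330, 0]) cube([44, 44, 451]);
translate([762, 330, 0]) cube([44, 44, 451]);
translate([392, 751, 0]) cube([44, 44, 451]);
translate([762, 751, 0]) cube([44, 44, 451]);
translate([392, 773, 481]) cube([414, 22, 328]);
translate([392, 330, 628]) cube([40, 443, 40]);
translate([766, 330, 628]) cube([40, 443, 40]);
translate([392, 330, 481]) cube([40, 40, 147]);
translate([766, 330, 481]) cube([40, 40, 147]);


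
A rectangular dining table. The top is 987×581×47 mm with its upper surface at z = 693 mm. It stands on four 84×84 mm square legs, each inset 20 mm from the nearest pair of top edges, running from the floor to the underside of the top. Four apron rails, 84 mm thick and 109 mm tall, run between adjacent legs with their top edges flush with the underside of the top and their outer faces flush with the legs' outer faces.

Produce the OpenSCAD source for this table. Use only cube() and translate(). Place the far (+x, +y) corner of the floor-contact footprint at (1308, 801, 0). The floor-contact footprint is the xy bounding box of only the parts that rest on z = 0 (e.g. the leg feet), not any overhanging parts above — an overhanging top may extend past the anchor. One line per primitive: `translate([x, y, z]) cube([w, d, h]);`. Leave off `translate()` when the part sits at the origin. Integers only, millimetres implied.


translate([341, 240, 646]) cube([987, 581, 47]);
translate([361, 260, 0]) cube([84, 84, 646]);
translate([1224, 260, 0]) cube([84, 84, 646]);
translate([361, 717, 0]) cube([84, 84, 646]);
translate([1224, 717, 0]) cube([84, 84, 646]);
translate([445, 260, 537]) cube([779, 84, 109]);
translate([445, 717, 537]) cube([779, 84, 109]);
translate([361, 344, 537]) cube([84, 373, 109]);
translate([1224, 344, 537]) cube([84, 373, 109]);


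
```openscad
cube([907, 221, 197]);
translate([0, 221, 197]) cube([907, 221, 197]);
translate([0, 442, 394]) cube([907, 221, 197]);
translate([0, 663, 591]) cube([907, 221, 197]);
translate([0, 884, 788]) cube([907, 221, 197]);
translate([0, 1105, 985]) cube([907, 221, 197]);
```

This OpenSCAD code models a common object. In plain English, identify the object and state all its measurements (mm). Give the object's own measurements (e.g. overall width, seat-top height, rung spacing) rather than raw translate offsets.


A straight staircase of 6 solid steps. Each step is 907 mm wide (x), 221 mm deep (y, the going) and 197 mm tall (the rise). The first step rests on the floor; each subsequent step sits one going further in +y and one rise higher in +z, directly behind and above the previous step with no overlap.


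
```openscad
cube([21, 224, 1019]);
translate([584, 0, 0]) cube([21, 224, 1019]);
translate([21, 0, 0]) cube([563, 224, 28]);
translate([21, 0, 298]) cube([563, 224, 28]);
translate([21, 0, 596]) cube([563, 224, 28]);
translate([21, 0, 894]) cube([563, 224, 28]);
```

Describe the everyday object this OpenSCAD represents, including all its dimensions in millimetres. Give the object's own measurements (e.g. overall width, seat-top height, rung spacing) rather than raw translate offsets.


An open bookshelf. Two side panels, each 21 mm thick, 224 mm deep and 1019 mm tall, stand 605 mm apart (outside-to-outside). Between them sit 4 shelves, each 28 mm thick and 224 mm deep, spanning the full gap between the sides. The bottom shelf rests on the floor (its underside at z = 0) and the clear gap between one shelf's top and the next shelf's underside is 270 mm.


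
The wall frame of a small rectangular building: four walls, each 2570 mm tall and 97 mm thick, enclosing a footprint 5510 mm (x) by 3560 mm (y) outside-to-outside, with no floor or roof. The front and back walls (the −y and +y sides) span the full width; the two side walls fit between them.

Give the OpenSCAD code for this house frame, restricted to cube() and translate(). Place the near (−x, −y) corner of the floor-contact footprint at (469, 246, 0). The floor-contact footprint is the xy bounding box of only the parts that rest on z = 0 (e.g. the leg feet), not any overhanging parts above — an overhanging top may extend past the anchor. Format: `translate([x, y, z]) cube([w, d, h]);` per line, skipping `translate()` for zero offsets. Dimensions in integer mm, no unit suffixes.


translate([469, 246, 0]) cube([5510, 97, 2570]);
translate([469, 3709, 0]) cube([5510, 97, 2570]);
translate([469, 343, 0]) cube([97, 3366, 2570]);
translate([5882, 343, 0]) cube([97, 3366, 2570]);


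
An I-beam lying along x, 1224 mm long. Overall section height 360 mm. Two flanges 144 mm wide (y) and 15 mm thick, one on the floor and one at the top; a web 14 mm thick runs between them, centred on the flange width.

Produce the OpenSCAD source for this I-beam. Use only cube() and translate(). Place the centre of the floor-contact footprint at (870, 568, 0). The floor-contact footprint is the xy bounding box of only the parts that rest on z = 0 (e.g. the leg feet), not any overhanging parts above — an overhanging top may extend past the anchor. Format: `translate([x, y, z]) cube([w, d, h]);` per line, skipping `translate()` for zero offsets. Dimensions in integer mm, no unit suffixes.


translate([258, 496, 0]) cube([1224, 144, 15]);
translate([258, 561, 15]) cube([1224, 14, 330]);
translate([258, 496, 345]) cube([1224, 144, 15]);


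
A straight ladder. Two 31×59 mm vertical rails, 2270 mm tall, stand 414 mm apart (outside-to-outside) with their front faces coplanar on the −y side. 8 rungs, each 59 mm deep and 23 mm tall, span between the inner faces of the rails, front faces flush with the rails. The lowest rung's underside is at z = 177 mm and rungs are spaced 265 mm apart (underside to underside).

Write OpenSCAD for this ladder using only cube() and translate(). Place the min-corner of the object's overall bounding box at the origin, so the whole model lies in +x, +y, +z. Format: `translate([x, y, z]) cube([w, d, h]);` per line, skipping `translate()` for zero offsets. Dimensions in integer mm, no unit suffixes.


// rung span = 414 - 2*31 = 352
// rung[k] z = 177 + k*265
cube([31, 59, 2270]);
translate([383, 0, 0]) cube([31, 59, 2270]);
translate([31, 0, 177]) cube([352, 59, 23]);
translate([31, 0, 442]) cube([352, 59, 23]);
translate([31, 0, 707]) cube([352, 59, 23]);
translate([31, 0, 972]) cube([352, 59, 23]);
translate([31, 0, 1237]) cube([352, 59, 23]);
translate([31, 0, 1502]) cube([352, 59, 23]);
translate([31, 0, 1767]) cube([352, 59, 23]);
translate([31, 0, 2032]) cube([352, 59, 23]);


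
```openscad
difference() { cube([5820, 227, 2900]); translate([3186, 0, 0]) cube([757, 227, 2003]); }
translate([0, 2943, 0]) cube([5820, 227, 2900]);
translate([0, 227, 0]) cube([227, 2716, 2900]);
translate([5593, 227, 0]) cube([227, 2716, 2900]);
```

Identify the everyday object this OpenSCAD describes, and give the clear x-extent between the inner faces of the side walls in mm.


A single room. The interior width is 5366 mm.

Four walls enclosing a rectangle with a door in the front wall — a room. Outside width 5820 minus two 227 mm walls gives 5366 mm.


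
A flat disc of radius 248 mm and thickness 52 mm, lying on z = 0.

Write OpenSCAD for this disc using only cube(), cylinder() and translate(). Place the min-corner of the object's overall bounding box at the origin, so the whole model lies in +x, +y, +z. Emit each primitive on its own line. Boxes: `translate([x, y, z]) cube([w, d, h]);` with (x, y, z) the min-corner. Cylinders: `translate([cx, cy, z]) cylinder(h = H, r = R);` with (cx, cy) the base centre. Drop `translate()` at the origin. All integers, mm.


translate([248, 248, 0]) cylinder(h = 52, r = 248);


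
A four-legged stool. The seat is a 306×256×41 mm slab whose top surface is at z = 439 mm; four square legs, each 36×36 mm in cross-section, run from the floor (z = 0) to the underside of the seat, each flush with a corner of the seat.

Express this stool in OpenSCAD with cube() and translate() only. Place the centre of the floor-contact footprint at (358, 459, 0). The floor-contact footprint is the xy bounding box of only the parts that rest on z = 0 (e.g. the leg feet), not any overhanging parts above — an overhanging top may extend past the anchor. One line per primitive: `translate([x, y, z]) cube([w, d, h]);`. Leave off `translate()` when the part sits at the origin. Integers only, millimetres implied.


// leg_h = 439 - 41 = 398
translate([205, 331, 398]) cube([306, 256, 41]);
translate([205, 331, 0]) cube([36, 36, 398]);
translate([475, 331, 0]) cube([36, 36, 398]);
translate([205, 551, 0]) cube([36, 36, 398]);
translate([475, 551, 0]) cube([36, 36, 398]);


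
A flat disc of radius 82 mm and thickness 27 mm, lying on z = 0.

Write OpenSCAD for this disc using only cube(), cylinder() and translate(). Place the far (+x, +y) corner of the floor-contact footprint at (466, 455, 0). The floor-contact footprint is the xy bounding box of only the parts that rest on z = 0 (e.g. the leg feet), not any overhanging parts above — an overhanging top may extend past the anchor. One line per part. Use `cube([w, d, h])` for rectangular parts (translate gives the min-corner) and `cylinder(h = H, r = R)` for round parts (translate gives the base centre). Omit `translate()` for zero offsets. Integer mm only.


translate([384, 373, 0]) cylinder(h = 27, r = 82);


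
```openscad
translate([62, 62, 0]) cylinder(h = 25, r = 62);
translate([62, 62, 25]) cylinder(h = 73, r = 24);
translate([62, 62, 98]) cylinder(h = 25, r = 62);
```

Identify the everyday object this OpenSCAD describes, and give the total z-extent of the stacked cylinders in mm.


A spool. The overall height is 123 mm.

Three coaxial cylinders, large–small–large — a spool. Two 25 mm flanges and a 73 mm core give 25 + 73 + 25 = 123 mm.


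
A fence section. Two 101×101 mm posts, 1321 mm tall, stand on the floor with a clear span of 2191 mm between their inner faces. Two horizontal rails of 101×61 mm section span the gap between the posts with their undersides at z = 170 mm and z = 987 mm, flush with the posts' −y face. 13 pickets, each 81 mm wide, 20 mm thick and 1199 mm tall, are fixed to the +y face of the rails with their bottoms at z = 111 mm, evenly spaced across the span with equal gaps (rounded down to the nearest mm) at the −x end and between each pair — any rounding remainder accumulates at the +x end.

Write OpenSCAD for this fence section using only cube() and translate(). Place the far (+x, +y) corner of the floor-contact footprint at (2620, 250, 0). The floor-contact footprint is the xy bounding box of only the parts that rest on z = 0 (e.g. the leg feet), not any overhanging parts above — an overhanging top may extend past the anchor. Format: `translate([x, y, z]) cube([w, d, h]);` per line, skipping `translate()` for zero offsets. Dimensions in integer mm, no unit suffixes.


translate([227, 149, 0]) cube([101, 101, 1321]);
translate([2519, 149, 0]) cube([101, 101, 1321]);
translate([328, 149, 170]) cube([2191, 101, 61]);
translate([328, 149, 987]) cube([2191, 101, 61]);
translate([409, 250, 111]) cube([81, 20, 1199]);
translate([571, 250, 111]) cube([81, 20, 1199]);
translate([733, 250, 111]) cube([81, 20, 1199]);
translate([895, 250, 111]) cube([81, 20, 1199]);
translate([1057, 250, 111]) cube([81, 20, 1199]);
translate([1219, 250, 111]) cube([81, 20, 1199]);
translate([1381, 250, 111]) cube([81, 20, 1199]);
translate([1543, 250, 111]) cube([81, 20, 1199]);
translate([1705, 250, 111]) cube([81, 20, 1199]);
translate([1867, 250, 111]) cube([81, 20, 1199]);
translate([2029, 250, 111]) cube([81, 20, 1199]);
translate([2191, 250, 111]) cube([81, 20, 1199]);
translate([2353, 250, 111]) cube([81, 20, 1199]);


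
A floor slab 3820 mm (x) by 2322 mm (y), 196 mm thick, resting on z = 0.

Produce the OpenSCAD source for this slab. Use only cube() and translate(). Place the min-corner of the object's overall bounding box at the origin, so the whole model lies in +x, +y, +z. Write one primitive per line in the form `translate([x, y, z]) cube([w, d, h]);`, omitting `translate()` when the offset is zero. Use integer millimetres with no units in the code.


cube([3820, 2322, 196]);
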